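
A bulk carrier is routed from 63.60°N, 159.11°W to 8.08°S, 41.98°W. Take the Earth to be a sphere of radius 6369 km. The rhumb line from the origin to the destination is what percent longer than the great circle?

7.0%

Great circle: σ = 1.9035 rad → d_gc = Rσ = 12123.7 km
Rhumb: Δφ = -1.2511, Δλ = +2.0443, Δψ = -1.5916, q = Δφ/Δψ = 0.7860 → d_rh = R√(Δφ²+q²Δλ²) = 12970.4 km
Excess = (12970.4 − 12123.7) / 12123.7 = 846.7 / 12123.7 = 6.98% ≈ 7.0%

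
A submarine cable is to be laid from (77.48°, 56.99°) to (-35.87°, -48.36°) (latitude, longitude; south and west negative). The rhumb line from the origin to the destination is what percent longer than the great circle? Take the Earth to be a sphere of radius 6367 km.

Great circle: σ = 2.2376 rad → d_gc = Rσ = 14247.1 km
Rhumb: Δφ = -1.9783, Δλ = -1.8387, Δψ = -2.8815, q = Δφ/Δψ = 0.6866 → d_rh = R√(Δφ²+q²Δλ²) = 14942.0 km
Excess = (14942.0 − 14247.1) / 14247.1 = 694.9 / 14247.1 = 4.88% ≈ 4.9%

4.9%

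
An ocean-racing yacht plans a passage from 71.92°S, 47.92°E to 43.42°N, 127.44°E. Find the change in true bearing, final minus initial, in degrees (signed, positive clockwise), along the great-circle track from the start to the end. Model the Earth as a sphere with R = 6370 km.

Initial bearing θ₁ = atan2(sin Δλ cos φ₂, cos φ₁ sin φ₂ − sin φ₁ cos φ₂ cos Δλ) = 64.62°
Final bearing θ₂ = (initial bearing from the destination back to the start) + 180° = 22.71°
Δθ = θ₂ − θ₁ = -41.9°

-41.9°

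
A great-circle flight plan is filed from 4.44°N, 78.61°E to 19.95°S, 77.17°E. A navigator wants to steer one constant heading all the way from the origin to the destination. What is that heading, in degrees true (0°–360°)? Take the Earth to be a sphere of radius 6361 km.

Δψ = ln[tan(π/4+φ₂/2)/tan(π/4+φ₁/2)] = -0.4330
Δλ = -0.0251 rad (taken the short way round)
course = atan2(Δλ, Δψ) = 183.32°

183.3°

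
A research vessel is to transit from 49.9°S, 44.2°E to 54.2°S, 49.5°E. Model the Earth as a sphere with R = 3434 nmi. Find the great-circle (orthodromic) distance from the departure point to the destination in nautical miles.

Haversine: a = sin²(Δφ/2)+cos φ₁ cos φ₂ sin²(Δλ/2) = 0.00221;  σ = 2·atan2(√a,√(1−a))
σ = 5.393° → d = Rσ = 3434·0.09412 = 323 nmi

323 nmi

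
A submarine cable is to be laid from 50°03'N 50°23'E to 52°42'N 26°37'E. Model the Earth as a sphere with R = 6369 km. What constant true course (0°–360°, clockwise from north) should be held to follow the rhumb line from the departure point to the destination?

Δψ = ln[tan(π/4+φ₂/2)/tan(π/4+φ₁/2)] = +0.0741
Δλ = -0.4148 rad (taken the short way round)
course = atan2(Δλ, Δψ) = 280.13°

280.1°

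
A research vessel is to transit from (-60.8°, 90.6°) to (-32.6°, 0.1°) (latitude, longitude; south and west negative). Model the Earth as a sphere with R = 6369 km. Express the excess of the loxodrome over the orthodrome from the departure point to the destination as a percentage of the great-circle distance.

6.6%

Great circle: σ = 1.0852 rad → d_gc = Rσ = 6911.8 km
Rhumb: Δφ = +0.4922, Δλ = -1.5795, Δψ = +0.7428, q = Δφ/Δψ = 0.6626 → d_rh = R√(Δφ²+q²Δλ²) = 7366.0 km
Excess = (7366.0 − 6911.8) / 6911.8 = 454.2 / 6911.8 = 6.57% ≈ 6.6%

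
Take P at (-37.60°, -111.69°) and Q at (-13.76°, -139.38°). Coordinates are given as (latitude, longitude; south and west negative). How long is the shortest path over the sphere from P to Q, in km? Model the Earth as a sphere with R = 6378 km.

cos σ = sin φ₁ sin φ₂ + cos φ₁ cos φ₂ cos Δλ
      = sin(-37.60°)sin(-13.76°) + cos(-37.60°)cos(-13.76°)cos(-27.69°) = 0.8265
σ = 34.255° → d = Rσ = 6378·0.59786 = 3813 km

3813 km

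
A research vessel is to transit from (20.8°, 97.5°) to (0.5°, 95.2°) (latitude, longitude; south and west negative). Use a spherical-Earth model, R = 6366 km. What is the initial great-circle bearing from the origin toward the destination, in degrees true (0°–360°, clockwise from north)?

186.6°

θ = atan2( sin Δλ·cos φ₂ ,  cos φ₁ sin φ₂ − sin φ₁ cos φ₂ cos Δλ )
  = atan2(-0.0401, -0.3466) = 186.60°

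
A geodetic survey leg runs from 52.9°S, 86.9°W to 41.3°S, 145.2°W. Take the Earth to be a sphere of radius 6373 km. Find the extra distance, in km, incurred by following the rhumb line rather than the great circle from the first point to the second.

Great circle: cos σ = sin φ₁ sin φ₂ + cos φ₁ cos φ₂ cos Δλ,  σ = 0.7005 rad → d_gc = 4464.1 km
Rhumb line: Δψ = +0.2991, q = Δφ/Δψ = 0.6768, d_rh = R√(Δφ²+q²Δλ²) = 4574.9 km
Excess = 4574.9 − 4464.1 = 110.8 ≈ 111 km

111 km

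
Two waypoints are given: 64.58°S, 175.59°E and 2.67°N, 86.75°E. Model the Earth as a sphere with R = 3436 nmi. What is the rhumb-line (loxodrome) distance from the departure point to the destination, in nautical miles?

Rhumb course C = atan2(Δλ, Δψ) with Δψ = ln[tan(π/4+φ₂/2)/tan(π/4+φ₁/2)] = +1.5359, Δλ = -1.5506 → C = 314.73°
d = R·|Δφ| / |cos C| = 3436·1.17373 / 0.70373 = 5731 nmi

5731 nmi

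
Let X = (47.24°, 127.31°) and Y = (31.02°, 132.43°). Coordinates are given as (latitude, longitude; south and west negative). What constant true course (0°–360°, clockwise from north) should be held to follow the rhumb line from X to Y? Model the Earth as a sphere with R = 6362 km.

Meridional parts: M(φ₁)=+0.9378, M(φ₂)=+0.5700 → ΔM = -0.3678;  Δλ = +0.0894 rad
tan C = Δλ / ΔM = -0.2429 → C = 166.34°

166.3°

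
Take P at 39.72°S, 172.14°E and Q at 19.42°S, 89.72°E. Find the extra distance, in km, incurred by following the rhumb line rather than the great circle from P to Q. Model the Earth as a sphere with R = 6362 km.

Great circle: cos σ = sin φ₁ sin φ₂ + cos φ₁ cos φ₂ cos Δλ,  σ = 1.2575 rad → d_gc = 8000.4 km
Rhumb line: Δψ = +0.4109, q = Δφ/Δψ = 0.8622, d_rh = R√(Δφ²+q²Δλ²) = 8206.5 km
Excess = 8206.5 − 8000.4 = 206.1 ≈ 206 km

206 km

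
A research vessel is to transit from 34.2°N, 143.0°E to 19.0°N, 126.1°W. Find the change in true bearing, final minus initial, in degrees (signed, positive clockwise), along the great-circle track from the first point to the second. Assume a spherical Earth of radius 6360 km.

At departure: θ₁ = atan2(sin Δλ cos φ₂, cos φ₁ sin φ₂ − sin φ₁ cos φ₂ cos Δλ) = 73.64°
At arrival: θ₂ = atan2(sin Δλ cos φ₁, −cos φ₂ sin φ₁ + sin φ₂ cos φ₁ cos Δλ) = 122.93°
Δθ = θ₂ − θ₁ = +49.3°

+49.3°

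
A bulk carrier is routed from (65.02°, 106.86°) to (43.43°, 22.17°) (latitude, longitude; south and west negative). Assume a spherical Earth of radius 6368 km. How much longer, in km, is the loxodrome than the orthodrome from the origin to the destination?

Great circle: cos σ = sin φ₁ sin φ₂ + cos φ₁ cos φ₂ cos Δλ,  σ = 0.8612 rad → d_gc = 5484.0 km
Rhumb line: Δψ = -0.6641, q = Δφ/Δψ = 0.5674, d_rh = R√(Δφ²+q²Δλ²) = 5854.8 km
Excess = 5854.8 − 5484.0 = 370.8 ≈ 371 km

371 km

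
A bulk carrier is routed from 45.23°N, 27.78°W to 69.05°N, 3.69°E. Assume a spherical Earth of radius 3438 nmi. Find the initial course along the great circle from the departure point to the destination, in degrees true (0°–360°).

22.9°

θ = atan2( sin Δλ·cos φ₂ ,  cos φ₁ sin φ₂ − sin φ₁ cos φ₂ cos Δλ )
  = atan2(+0.1867, +0.4412) = 22.93°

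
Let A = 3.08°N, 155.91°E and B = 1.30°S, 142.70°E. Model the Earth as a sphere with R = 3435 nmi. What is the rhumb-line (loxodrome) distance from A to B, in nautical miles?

Δψ = ln[tan(π/4+φ₂/2)/tan(π/4+φ₁/2)] = -0.0765;  Δφ = -0.0764 rad,  Δλ = -0.2306 rad
q = Δφ/Δψ = 0.9996
d = R·√(Δφ² + q²Δλ²) = 3435·0.24282 = 834 nmi

834 nmi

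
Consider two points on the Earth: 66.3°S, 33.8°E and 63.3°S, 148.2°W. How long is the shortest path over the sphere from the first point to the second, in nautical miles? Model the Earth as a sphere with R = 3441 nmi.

Haversine: a = sin²(Δφ/2)+cos φ₁ cos φ₂ sin²(Δλ/2) = 0.18123;  σ = 2·atan2(√a,√(1−a))
σ = 50.392° → d = Rσ = 3441·0.87950 = 3026 nmi

3026 nmi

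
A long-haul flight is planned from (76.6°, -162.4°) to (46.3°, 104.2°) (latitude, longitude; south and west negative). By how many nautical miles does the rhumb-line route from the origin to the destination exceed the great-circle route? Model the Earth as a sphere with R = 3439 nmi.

258 nmi

Great circle: cos σ = sin φ₁ sin φ₂ + cos φ₁ cos φ₂ cos Δλ,  σ = 0.8041 rad → d_gc = 2765.2 nmi
Rhumb line: Δψ = -1.2277, q = Δφ/Δψ = 0.4307, d_rh = R√(Δφ²+q²Δλ²) = 3023.0 nmi
Excess = 3023.0 − 2765.2 = 257.8 ≈ 258 nmi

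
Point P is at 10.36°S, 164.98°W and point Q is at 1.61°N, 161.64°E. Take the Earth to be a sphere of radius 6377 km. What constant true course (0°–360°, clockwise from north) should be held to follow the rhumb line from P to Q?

Δψ = ln[tan(π/4+φ₂/2)/tan(π/4+φ₁/2)] = +0.2099
Δλ = -0.5826 rad (taken the short way round)
course = atan2(Δλ, Δψ) = 289.81°

289.8°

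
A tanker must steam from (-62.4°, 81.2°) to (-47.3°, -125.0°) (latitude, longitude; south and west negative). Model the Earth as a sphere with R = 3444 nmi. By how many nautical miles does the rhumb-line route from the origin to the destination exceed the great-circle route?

Great circle: cos σ = sin φ₁ sin φ₂ + cos φ₁ cos φ₂ cos Δλ,  σ = 1.1925 rad → d_gc = 4106.8 nmi
Rhumb line: Δψ = +0.4646, q = Δφ/Δψ = 0.5672, d_rh = R√(Δφ²+q²Δλ²) = 5321.8 nmi
Excess = 5321.8 − 4106.8 = 1215.0 ≈ 1215 nmi

1215 nmi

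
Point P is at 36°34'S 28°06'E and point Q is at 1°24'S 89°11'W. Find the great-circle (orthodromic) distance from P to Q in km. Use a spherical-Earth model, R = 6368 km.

12304 km

cos σ = sin φ₁ sin φ₂ + cos φ₁ cos φ₂ cos Δλ
      = sin(-36.57°)sin(-1.40°) + cos(-36.57°)cos(-1.40°)cos(-117.28°) = -0.3535
σ = 110.701° → d = Rσ = 6368·1.93210 = 12304 km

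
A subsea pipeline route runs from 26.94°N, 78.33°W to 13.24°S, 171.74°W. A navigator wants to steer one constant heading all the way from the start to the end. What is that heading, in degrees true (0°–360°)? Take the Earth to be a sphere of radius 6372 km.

246.1°

Δψ = ln[tan(π/4+φ₂/2)/tan(π/4+φ₁/2)] = -0.7217
Δλ = -1.6303 rad (taken the short way round)
course = atan2(Δλ, Δψ) = 246.12°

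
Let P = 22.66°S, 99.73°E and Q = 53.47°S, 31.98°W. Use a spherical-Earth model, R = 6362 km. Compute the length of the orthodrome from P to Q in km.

Haversine: a = sin²(Δφ/2)+cos φ₁ cos φ₂ sin²(Δλ/2) = 0.52795;  σ = 2·atan2(√a,√(1−a))
σ = 93.205° → d = Rσ = 6362·1.62673 = 10349 km

10349 km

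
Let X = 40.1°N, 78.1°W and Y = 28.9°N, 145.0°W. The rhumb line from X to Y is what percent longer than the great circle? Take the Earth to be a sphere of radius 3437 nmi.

2.0%

Great circle: σ = 0.9594 rad → d_gc = Rσ = 3297.4 nmi
Rhumb: Δφ = -0.1955, Δλ = -1.1676, Δψ = -0.2379, q = Δφ/Δψ = 0.8216 → d_rh = R√(Δφ²+q²Δλ²) = 3364.8 nmi
Excess = (3364.8 − 3297.4) / 3297.4 = 67.4 / 3297.4 = 2.04% ≈ 2.0%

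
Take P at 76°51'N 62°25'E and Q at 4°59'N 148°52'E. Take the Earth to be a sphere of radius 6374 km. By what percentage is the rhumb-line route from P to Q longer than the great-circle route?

5.4%

Great circle: σ = 1.4720 rad → d_gc = Rσ = 9382.6 km
Rhumb: Δφ = -1.2543, Δλ = +1.5088, Δψ = -2.0735, q = Δφ/Δψ = 0.6049 → d_rh = R√(Δφ²+q²Δλ²) = 9887.7 km
Excess = (9887.7 − 9382.6) / 9382.6 = 505.1 / 9382.6 = 5.38% ≈ 5.4%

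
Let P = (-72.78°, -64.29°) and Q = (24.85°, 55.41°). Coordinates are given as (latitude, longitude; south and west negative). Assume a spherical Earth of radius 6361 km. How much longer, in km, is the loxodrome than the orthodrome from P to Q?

Great circle: cos σ = sin φ₁ sin φ₂ + cos φ₁ cos φ₂ cos Δλ,  σ = 2.1347 rad → d_gc = 13578.9 km
Rhumb line: Δψ = +2.3357, q = Δφ/Δψ = 0.7295, d_rh = R√(Δφ²+q²Δλ²) = 14542.0 km
Excess = 14542.0 − 13578.9 = 963.1 ≈ 963 km

963 km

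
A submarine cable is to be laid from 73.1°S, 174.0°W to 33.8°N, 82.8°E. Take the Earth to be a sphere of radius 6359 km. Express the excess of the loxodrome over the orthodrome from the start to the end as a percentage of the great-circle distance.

Great circle: σ = 2.1987 rad → d_gc = Rσ = 13981.4 km
Rhumb: Δφ = +1.8658, Δλ = -1.8012, Δψ = +2.5342, q = Δφ/Δψ = 0.7362 → d_rh = R√(Δφ²+q²Δλ²) = 14555.7 km
Excess = (14555.7 − 13981.4) / 13981.4 = 574.3 / 13981.4 = 4.11% ≈ 4.1%

4.1%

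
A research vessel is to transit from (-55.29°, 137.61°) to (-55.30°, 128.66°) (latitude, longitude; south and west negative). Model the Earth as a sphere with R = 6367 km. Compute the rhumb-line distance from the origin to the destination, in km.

Δψ = ln[tan(π/4+φ₂/2)/tan(π/4+φ₁/2)] = -0.0003;  Δφ = -0.0002 rad,  Δλ = -0.1562 rad
q = Δφ/Δψ = 0.5694
d = R·√(Δφ² + q²Δλ²) = 6367·0.08894 = 566 km

566 km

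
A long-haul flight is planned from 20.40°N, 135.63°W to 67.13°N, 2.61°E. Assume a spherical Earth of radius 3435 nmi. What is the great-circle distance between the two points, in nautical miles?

5226 nmi

cos σ = sin φ₁ sin φ₂ + cos φ₁ cos φ₂ cos Δλ
      = sin(20.40°)sin(67.13°) + cos(20.40°)cos(67.13°)cos(138.24°) = 0.0494
σ = 87.166° → d = Rσ = 3435·1.52133 = 5226 nmi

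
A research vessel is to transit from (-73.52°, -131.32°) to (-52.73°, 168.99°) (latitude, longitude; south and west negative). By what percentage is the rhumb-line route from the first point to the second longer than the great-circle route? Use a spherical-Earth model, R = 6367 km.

Great circle: σ = 0.5552 rad → d_gc = Rσ = 3534.9 km
Rhumb: Δφ = +0.3629, Δλ = -1.0418, Δψ = +0.8453, q = Δφ/Δψ = 0.4293 → d_rh = R√(Δφ²+q²Δλ²) = 3666.8 km
Excess = (3666.8 − 3534.9) / 3534.9 = 131.9 / 3534.9 = 3.73% ≈ 3.7%

3.7%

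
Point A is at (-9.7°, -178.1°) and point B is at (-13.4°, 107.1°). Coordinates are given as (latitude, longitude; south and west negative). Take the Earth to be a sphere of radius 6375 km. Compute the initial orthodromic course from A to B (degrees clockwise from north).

θ = atan2( sin Δλ·cos φ₂ ,  cos φ₁ sin φ₂ − sin φ₁ cos φ₂ cos Δλ )
  = atan2(-0.9387, -0.1855) = 258.82°

258.8°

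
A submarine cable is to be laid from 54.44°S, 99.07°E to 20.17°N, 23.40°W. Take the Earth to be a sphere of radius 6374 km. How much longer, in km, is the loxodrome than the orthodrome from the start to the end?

Great circle: cos σ = sin φ₁ sin φ₂ + cos φ₁ cos φ₂ cos Δλ,  σ = 2.1817 rad → d_gc = 13905.8 km
Rhumb line: Δψ = +1.4968, q = Δφ/Δψ = 0.8700, d_rh = R√(Δφ²+q²Δλ²) = 14469.9 km
Excess = 14469.9 − 13905.8 = 564.1 ≈ 564 km

564 km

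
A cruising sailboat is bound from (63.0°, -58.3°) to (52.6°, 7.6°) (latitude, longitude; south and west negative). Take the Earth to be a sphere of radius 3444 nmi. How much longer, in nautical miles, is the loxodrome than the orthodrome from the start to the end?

Great circle: cos σ = sin φ₁ sin φ₂ + cos φ₁ cos φ₂ cos Δλ,  σ = 0.6086 rad → d_gc = 2096.2 nmi
Rhumb line: Δψ = -0.3435, q = Δφ/Δψ = 0.5284, d_rh = R√(Δφ²+q²Δλ²) = 2184.5 nmi
Excess = 2184.5 − 2096.2 = 88.3 ≈ 88 nmi

88 nmi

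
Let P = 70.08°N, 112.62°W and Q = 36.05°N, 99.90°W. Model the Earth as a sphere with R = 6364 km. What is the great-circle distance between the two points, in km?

cos σ = sin φ₁ sin φ₂ + cos φ₁ cos φ₂ cos Δλ
      = sin(70.08°)sin(36.05°) + cos(70.08°)cos(36.05°)cos(12.72°) = 0.8220
σ = 34.716° → d = Rσ = 6364·0.60591 = 3856 km

3856 km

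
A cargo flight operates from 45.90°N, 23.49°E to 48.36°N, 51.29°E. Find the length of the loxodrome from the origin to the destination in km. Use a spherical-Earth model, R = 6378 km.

Rhumb course C = atan2(Δλ, Δψ) with Δψ = ln[tan(π/4+φ₂/2)/tan(π/4+φ₁/2)] = +0.0631, Δλ = +0.4852 → C = 82.59°
d = R·|Δφ| / |cos C| = 6378·0.04294 / 0.12901 = 2123 km

2123 km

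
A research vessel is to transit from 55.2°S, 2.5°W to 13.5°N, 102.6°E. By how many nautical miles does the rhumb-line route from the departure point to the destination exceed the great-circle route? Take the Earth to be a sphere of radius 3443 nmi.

221 nmi

Great circle: cos σ = sin φ₁ sin φ₂ + cos φ₁ cos φ₂ cos Δλ,  σ = 1.9137 rad → d_gc = 6589.0 nmi
Rhumb line: Δψ = +1.3982, q = Δφ/Δψ = 0.8576, d_rh = R√(Δφ²+q²Δλ²) = 6810.1 nmi
Excess = 6810.1 − 6589.0 = 221.1 ≈ 221 nmi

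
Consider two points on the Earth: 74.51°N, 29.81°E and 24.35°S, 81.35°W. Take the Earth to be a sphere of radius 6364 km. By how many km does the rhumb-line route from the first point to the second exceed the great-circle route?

Great circle: cos σ = sin φ₁ sin φ₂ + cos φ₁ cos φ₂ cos Δλ,  σ = 2.0773 rad → d_gc = 13220.2 km
Rhumb line: Δψ = -2.4335, q = Δφ/Δψ = 0.7090, d_rh = R√(Δφ²+q²Δλ²) = 14043.4 km
Excess = 14043.4 − 13220.2 = 823.2 ≈ 823 km

823 km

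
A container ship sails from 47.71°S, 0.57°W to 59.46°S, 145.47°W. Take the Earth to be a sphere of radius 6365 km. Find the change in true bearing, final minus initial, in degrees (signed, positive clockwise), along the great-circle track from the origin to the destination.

At departure: θ₁ = atan2(sin Δλ cos φ₂, cos φ₁ sin φ₂ − sin φ₁ cos φ₂ cos Δλ) = 198.23°
At arrival: θ₂ = atan2(sin Δλ cos φ₁, −cos φ₂ sin φ₁ + sin φ₂ cos φ₁ cos Δλ) = 335.53°
Δθ = θ₂ − θ₁ = +137.3°

+137.3°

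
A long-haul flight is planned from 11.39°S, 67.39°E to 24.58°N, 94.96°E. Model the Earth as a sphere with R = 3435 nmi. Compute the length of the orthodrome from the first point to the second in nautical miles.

2693 nmi

cos σ = sin φ₁ sin φ₂ + cos φ₁ cos φ₂ cos Δλ
      = sin(-11.39°)sin(24.58°) + cos(-11.39°)cos(24.58°)cos(27.57°) = 0.7081
σ = 44.920° → d = Rσ = 3435·0.78400 = 2693 nmi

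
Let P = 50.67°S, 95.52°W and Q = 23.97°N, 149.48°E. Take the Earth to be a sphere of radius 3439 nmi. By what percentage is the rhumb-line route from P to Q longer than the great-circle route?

2.3%

Great circle: σ = 2.1640 rad → d_gc = Rσ = 7441.9 nmi
Rhumb: Δφ = +1.3027, Δλ = -2.0071, Δψ = +1.4601, q = Δφ/Δψ = 0.8922 → d_rh = R√(Δφ²+q²Δλ²) = 7615.5 nmi
Excess = (7615.5 − 7441.9) / 7441.9 = 173.6 / 7441.9 = 2.33% ≈ 2.3%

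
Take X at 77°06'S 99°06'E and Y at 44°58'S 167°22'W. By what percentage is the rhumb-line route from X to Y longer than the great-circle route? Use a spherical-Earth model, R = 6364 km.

9.3%

Great circle: σ = 0.8242 rad → d_gc = Rσ = 5245.4 km
Rhumb: Δφ = +0.5608, Δλ = +1.6325, Δψ = +1.2994, q = Δφ/Δψ = 0.4316 → d_rh = R√(Δφ²+q²Δλ²) = 5731.2 km
Excess = (5731.2 − 5245.4) / 5245.4 = 485.8 / 5245.4 = 9.26% ≈ 9.3%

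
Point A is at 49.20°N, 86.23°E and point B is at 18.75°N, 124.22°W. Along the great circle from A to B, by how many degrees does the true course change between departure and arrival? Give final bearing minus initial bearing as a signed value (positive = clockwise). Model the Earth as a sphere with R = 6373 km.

At departure: θ₁ = atan2(sin Δλ cos φ₂, cos φ₁ sin φ₂ − sin φ₁ cos φ₂ cos Δλ) = 30.10°
At arrival: θ₂ = atan2(sin Δλ cos φ₁, −cos φ₂ sin φ₁ + sin φ₂ cos φ₁ cos Δλ) = 159.76°
Δθ = θ₂ − θ₁ = +129.7°

+129.7°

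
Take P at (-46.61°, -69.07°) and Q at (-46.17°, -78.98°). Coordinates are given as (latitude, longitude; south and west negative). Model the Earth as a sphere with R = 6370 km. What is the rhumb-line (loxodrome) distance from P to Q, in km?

Rhumb course C = atan2(Δλ, Δψ) with Δψ = ln[tan(π/4+φ₂/2)/tan(π/4+φ₁/2)] = +0.0111, Δλ = -0.1730 → C = 273.68°
d = R·|Δφ| / |cos C| = 6370·0.00768 / 0.06424 = 762 km

762 km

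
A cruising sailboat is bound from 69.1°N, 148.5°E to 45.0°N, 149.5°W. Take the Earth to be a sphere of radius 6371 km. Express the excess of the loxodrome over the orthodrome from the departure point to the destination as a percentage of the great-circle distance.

3.6%

Great circle: σ = 0.6777 rad → d_gc = Rσ = 4317.7 km
Rhumb: Δφ = -0.4206, Δλ = +1.0821, Δψ = -0.8091, q = Δφ/Δψ = 0.5199 → d_rh = R√(Δφ²+q²Δλ²) = 4475.2 km
Excess = (4475.2 − 4317.7) / 4317.7 = 157.5 / 4317.7 = 3.648% ≈ 3.6%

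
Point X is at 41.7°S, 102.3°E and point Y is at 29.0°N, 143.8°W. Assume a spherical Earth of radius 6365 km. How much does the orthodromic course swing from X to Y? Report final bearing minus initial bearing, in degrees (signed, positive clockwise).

At departure: θ₁ = atan2(sin Δλ cos φ₂, cos φ₁ sin φ₂ − sin φ₁ cos φ₂ cos Δλ) = 81.03°
At arrival: θ₂ = atan2(sin Δλ cos φ₁, −cos φ₂ sin φ₁ + sin φ₂ cos φ₁ cos Δλ) = 57.48°
Δθ = θ₂ − θ₁ = -23.5°

-23.5°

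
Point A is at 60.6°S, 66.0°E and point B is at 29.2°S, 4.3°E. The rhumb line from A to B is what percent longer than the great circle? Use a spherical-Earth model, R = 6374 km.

Great circle: σ = 0.8916 rad → d_gc = Rσ = 5682.9 km
Rhumb: Δφ = +0.5480, Δλ = -1.0769, Δψ = +0.8048, q = Δφ/Δψ = 0.6809 → d_rh = R√(Δφ²+q²Δλ²) = 5834.9 km
Excess = (5834.9 − 5682.9) / 5682.9 = 152.0 / 5682.9 = 2.67% ≈ 2.7%

2.7%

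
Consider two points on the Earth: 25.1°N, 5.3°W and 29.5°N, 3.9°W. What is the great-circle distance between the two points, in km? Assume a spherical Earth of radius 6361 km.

Haversine: a = sin²(Δφ/2)+cos φ₁ cos φ₂ sin²(Δλ/2) = 0.00159;  σ = 2·atan2(√a,√(1−a))
σ = 4.572° → d = Rσ = 6361·0.07980 = 508 km

508 km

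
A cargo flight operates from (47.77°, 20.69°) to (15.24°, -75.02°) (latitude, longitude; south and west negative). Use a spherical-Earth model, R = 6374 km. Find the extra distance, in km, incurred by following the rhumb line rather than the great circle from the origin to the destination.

390 km

Great circle: cos σ = sin φ₁ sin φ₂ + cos φ₁ cos φ₂ cos Δλ,  σ = 1.4403 rad → d_gc = 9180.5 km
Rhumb line: Δψ = -0.6823, q = Δφ/Δψ = 0.8321, d_rh = R√(Δφ²+q²Δλ²) = 9570.6 km
Excess = 9570.6 − 9180.5 = 390.1 ≈ 390 km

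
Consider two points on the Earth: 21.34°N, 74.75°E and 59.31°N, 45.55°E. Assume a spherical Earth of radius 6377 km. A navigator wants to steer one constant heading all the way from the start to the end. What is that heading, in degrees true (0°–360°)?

Meridional parts: M(φ₁)=+0.3814, M(φ₂)=+1.2931 → ΔM = +0.9117;  Δλ = -0.5096 rad
tan C = Δλ / ΔM = -0.5590 → C = 330.80°

330.8°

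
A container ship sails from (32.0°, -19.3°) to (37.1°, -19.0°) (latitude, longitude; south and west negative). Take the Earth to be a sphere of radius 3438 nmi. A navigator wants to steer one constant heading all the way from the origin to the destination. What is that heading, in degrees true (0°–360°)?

Δψ = ln[tan(π/4+φ₂/2)/tan(π/4+φ₁/2)] = +0.1081
Δλ = +0.0052 rad (taken the short way round)
course = atan2(Δλ, Δψ) = 2.77°

2.8°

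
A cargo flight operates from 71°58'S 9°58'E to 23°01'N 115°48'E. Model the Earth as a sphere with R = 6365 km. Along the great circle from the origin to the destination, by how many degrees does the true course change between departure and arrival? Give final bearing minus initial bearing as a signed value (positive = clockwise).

Initial bearing θ₁ = atan2(sin Δλ cos φ₂, cos φ₁ sin φ₂ − sin φ₁ cos φ₂ cos Δλ) = 97.57°
Final bearing θ₂ = (initial bearing from the destination back to the start) + 180° = 19.48°
Δθ = θ₂ − θ₁ = -78.1°

-78.1°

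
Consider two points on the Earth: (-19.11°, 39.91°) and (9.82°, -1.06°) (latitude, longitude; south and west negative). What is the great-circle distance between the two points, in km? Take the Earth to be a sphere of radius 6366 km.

5519 km

cos σ = sin φ₁ sin φ₂ + cos φ₁ cos φ₂ cos Δλ
      = sin(-19.11°)sin(9.82°) + cos(-19.11°)cos(9.82°)cos(-40.97°) = 0.6472
σ = 49.673° → d = Rσ = 6366·0.86695 = 5519 km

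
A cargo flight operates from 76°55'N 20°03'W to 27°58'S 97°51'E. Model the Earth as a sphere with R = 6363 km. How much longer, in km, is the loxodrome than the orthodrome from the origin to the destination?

Great circle: cos σ = sin φ₁ sin φ₂ + cos φ₁ cos φ₂ cos Δλ,  σ = 2.1536 rad → d_gc = 13703.1444 km
Rhumb line: Δψ = -2.6744, q = Δφ/Δψ = 0.6845, d_rh = R√(Δφ²+q²Δλ²) = 14696.6439 km
Excess = 14696.6439 − 13703.1444 = 993.4995 ≈ 993 km

993 km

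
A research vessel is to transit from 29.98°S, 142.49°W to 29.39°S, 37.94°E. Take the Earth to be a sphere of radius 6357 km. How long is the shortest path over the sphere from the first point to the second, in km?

13384 km

cos σ = sin φ₁ sin φ₂ + cos φ₁ cos φ₂ cos Δλ
      = sin(-29.98°)sin(-29.39°) + cos(-29.98°)cos(-29.39°)cos(-179.57°) = -0.5095
σ = 120.629° → d = Rσ = 6357·2.10537 = 13384 km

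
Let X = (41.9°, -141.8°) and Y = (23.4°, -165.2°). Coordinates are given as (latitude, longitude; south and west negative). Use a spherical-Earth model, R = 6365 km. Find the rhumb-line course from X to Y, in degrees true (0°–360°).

226.6°

Δψ = ln[tan(π/4+φ₂/2)/tan(π/4+φ₁/2)] = -0.3866
Δλ = -0.4084 rad (taken the short way round)
course = atan2(Δλ, Δψ) = 226.57°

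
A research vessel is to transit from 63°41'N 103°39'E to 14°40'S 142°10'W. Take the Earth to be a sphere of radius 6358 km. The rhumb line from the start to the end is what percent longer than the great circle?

5.7%

Great circle: σ = 1.9852 rad → d_gc = Rσ = 12621.9 km
Rhumb: Δφ = -1.3675, Δλ = +1.9929, Δψ = -1.7122, q = Δφ/Δψ = 0.7987 → d_rh = R√(Δφ²+q²Δλ²) = 13341.6 km
Excess = (13341.6 − 12621.9) / 12621.9 = 719.7 / 12621.9 = 5.70% ≈ 5.7%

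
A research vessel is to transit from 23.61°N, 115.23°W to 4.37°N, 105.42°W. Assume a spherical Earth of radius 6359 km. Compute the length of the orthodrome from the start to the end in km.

Haversine: a = sin²(Δφ/2)+cos φ₁ cos φ₂ sin²(Δλ/2) = 0.03461;  σ = 2·atan2(√a,√(1−a))
σ = 21.442° → d = Rσ = 6359·0.37423 = 2380 km

2380 km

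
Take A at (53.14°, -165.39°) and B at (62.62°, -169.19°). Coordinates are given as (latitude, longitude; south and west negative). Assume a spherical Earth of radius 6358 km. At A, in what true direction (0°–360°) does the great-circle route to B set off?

349.6°

θ = atan2( sin Δλ·cos φ₂ ,  cos φ₁ sin φ₂ − sin φ₁ cos φ₂ cos Δλ )
  = atan2(-0.0305, +0.1655) = 349.57°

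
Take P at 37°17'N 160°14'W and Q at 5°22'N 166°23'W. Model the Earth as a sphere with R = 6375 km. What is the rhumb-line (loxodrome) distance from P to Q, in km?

Rhumb course C = atan2(Δλ, Δψ) with Δψ = ln[tan(π/4+φ₂/2)/tan(π/4+φ₁/2)] = -0.6084, Δλ = -0.1073 → C = 190.01°
d = R·|Δφ| / |cos C| = 6375·0.55705 / 0.98479 = 3606 km

3606 km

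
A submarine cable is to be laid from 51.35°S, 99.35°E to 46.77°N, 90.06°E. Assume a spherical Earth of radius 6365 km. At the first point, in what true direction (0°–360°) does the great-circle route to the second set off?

353.6°

N = sin Δλ·cos φ₂ = -0.1106;  D = cos φ₁ sin φ₂ − sin φ₁ cos φ₂ cos Δλ = +0.9830
initial course = atan2(N, D) = 353.58°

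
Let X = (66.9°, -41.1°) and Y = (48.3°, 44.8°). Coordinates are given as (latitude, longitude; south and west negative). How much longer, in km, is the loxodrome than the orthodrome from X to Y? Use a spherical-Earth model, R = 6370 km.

Great circle: cos σ = sin φ₁ sin φ₂ + cos φ₁ cos φ₂ cos Δλ,  σ = 0.7878 rad → d_gc = 5018.0 km
Rhumb line: Δψ = -0.6226, q = Δφ/Δψ = 0.5215, d_rh = R√(Δφ²+q²Δλ²) = 5392.2 km
Excess = 5392.2 − 5018.0 = 374.2 ≈ 374 km

374 km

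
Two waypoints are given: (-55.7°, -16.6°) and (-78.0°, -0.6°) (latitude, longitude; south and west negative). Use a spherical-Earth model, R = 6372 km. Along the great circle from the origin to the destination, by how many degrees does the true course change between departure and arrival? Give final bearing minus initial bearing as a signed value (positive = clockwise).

Initial bearing θ₁ = atan2(sin Δλ cos φ₂, cos φ₁ sin φ₂ − sin φ₁ cos φ₂ cos Δλ) = 171.56°
Final bearing θ₂ = (initial bearing from the destination back to the start) + 180° = 156.55°
Δθ = θ₂ − θ₁ = -15.0°

-15.0°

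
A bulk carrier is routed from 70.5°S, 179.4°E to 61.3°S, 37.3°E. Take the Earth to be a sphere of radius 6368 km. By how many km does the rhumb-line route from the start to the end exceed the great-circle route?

Great circle: cos σ = sin φ₁ sin φ₂ + cos φ₁ cos φ₂ cos Δλ,  σ = 0.7949 rad → d_gc = 5062.04 km
Rhumb line: Δψ = +0.3980, q = Δφ/Δψ = 0.4035, d_rh = R√(Δφ²+q²Δλ²) = 6453.48 km
Excess = 6453.48 − 5062.04 = 1391.44 ≈ 1391 km

1391 km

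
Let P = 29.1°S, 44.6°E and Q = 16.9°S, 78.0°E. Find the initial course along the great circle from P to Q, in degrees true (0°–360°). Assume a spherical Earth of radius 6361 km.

N = sin Δλ·cos φ₂ = +0.5267;  D = cos φ₁ sin φ₂ − sin φ₁ cos φ₂ cos Δλ = +0.1345
initial course = atan2(N, D) = 75.68°

75.7°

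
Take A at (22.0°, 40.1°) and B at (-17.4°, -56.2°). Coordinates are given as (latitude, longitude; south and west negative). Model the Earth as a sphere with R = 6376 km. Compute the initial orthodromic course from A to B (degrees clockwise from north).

θ = atan2( sin Δλ·cos φ₂ ,  cos φ₁ sin φ₂ − sin φ₁ cos φ₂ cos Δλ )
  = atan2(-0.9485, -0.2380) = 255.91°

255.9°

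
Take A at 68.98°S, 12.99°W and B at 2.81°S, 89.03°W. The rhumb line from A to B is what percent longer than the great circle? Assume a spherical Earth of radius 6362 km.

Great circle: σ = 1.4382 rad → d_gc = Rσ = 9149.9 km
Rhumb: Δφ = +1.1549, Δλ = -1.3271, Δψ = +1.6355, q = Δφ/Δψ = 0.7061 → d_rh = R√(Δφ²+q²Δλ²) = 9462.0 km
Excess = (9462.0 − 9149.9) / 9149.9 = 312.1 / 9149.9 = 3.41% ≈ 3.4%

3.4%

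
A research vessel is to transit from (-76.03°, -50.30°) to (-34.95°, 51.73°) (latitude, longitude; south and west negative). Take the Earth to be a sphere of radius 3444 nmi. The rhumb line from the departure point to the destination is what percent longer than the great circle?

Great circle: σ = 1.0302 rad → d_gc = Rσ = 3547.9 nmi
Rhumb: Δφ = +0.7170, Δλ = +1.7808, Δψ = +1.4477, q = Δφ/Δψ = 0.4952 → d_rh = R√(Δφ²+q²Δλ²) = 3914.4 nmi
Excess = (3914.4 − 3547.9) / 3547.9 = 366.5 / 3547.9 = 10.33% ≈ 10.3%

10.3%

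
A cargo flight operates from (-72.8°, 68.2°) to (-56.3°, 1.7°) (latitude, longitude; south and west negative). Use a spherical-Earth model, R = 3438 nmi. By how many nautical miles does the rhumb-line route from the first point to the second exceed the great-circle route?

88 nmi

Great circle: cos σ = sin φ₁ sin φ₂ + cos φ₁ cos φ₂ cos Δλ,  σ = 0.5352 rad → d_gc = 1840.0 nmi
Rhumb line: Δψ = +0.6945, q = Δφ/Δψ = 0.4147, d_rh = R√(Δφ²+q²Δλ²) = 1928.3 nmi
Excess = 1928.3 − 1840.0 = 88.3 ≈ 88 nmi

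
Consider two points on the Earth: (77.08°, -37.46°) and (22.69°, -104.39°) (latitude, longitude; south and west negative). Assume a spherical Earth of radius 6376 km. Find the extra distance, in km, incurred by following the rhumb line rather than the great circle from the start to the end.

Great circle: cos σ = sin φ₁ sin φ₂ + cos φ₁ cos φ₂ cos Δλ,  σ = 1.0964 rad → d_gc = 6990.6 km
Rhumb line: Δψ = -1.7716, q = Δφ/Δψ = 0.5358, d_rh = R√(Δφ²+q²Δλ²) = 7250.0 km
Excess = 7250.0 − 6990.6 = 259.4 ≈ 259 km

259 km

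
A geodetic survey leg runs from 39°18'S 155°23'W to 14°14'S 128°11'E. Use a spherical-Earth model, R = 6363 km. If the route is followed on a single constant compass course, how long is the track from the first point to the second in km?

7987 km

Rhumb course C = atan2(Δλ, Δψ) with Δψ = ln[tan(π/4+φ₂/2)/tan(π/4+φ₁/2)] = +0.4960, Δλ = -1.3340 → C = 290.40°
d = R·|Δφ| / |cos C| = 6363·0.43750 / 0.34852 = 7987 km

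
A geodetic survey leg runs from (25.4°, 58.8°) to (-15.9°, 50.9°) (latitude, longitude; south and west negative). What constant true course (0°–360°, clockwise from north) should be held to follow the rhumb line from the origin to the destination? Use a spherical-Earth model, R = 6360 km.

190.6°

Δψ = ln[tan(π/4+φ₂/2)/tan(π/4+φ₁/2)] = -0.7397
Δλ = -0.1379 rad (taken the short way round)
course = atan2(Δλ, Δψ) = 190.56°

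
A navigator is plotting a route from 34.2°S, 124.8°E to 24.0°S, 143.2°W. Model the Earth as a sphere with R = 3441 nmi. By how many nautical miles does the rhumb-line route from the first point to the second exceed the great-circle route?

152 nmi

Great circle: cos σ = sin φ₁ sin φ₂ + cos φ₁ cos φ₂ cos Δλ,  σ = 1.3671 rad → d_gc = 4704.3 nmi
Rhumb line: Δψ = +0.2042, q = Δφ/Δψ = 0.8719, d_rh = R√(Δφ²+q²Δλ²) = 4856.2 nmi
Excess = 4856.2 − 4704.3 = 151.9 ≈ 152 nmi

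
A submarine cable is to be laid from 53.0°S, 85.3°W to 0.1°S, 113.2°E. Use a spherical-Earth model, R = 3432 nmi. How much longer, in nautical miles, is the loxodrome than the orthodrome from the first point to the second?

1294 nmi

Great circle: cos σ = sin φ₁ sin φ₂ + cos φ₁ cos φ₂ cos Δλ,  σ = 2.1765 rad → d_gc = 7469.7 nmi
Rhumb line: Δψ = +1.0931, q = Δφ/Δψ = 0.8447, d_rh = R√(Δφ²+q²Δλ²) = 8763.9 nmi
Excess = 8763.9 − 7469.7 = 1294.2 ≈ 1294 nmi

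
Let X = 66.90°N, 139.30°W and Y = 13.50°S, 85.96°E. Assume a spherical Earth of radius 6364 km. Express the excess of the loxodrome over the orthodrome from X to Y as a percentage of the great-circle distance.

10.3%

Great circle: σ = 2.0752 rad → d_gc = Rσ = 13206.4 km
Rhumb: Δφ = -1.4032, Δλ = -2.3517, Δψ = -1.8257, q = Δφ/Δψ = 0.7686 → d_rh = R√(Δφ²+q²Δλ²) = 14562.5 km
Excess = (14562.5 − 13206.4) / 13206.4 = 1356.1 / 13206.4 = 10.27% ≈ 10.3%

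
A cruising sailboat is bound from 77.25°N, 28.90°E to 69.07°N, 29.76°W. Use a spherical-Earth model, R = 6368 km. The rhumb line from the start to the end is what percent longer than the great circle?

4.1%

Great circle: σ = 0.3111 rad → d_gc = Rσ = 1981.2 km
Rhumb: Δφ = -0.1428, Δλ = -1.0238, Δψ = -0.5027, q = Δφ/Δψ = 0.2840 → d_rh = R√(Δφ²+q²Δλ²) = 2062.7 km
Excess = (2062.7 − 1981.2) / 1981.2 = 81.5 / 1981.2 = 4.11% ≈ 4.1%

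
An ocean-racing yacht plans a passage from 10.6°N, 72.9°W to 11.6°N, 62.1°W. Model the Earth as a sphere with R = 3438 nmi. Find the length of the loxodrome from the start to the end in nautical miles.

Δψ = ln[tan(π/4+φ₂/2)/tan(π/4+φ₁/2)] = +0.0178;  Δφ = +0.0175 rad,  Δλ = +0.1885 rad
q = Δφ/Δψ = 0.9813
d = R·√(Δφ² + q²Δλ²) = 3438·0.18579 = 639 nmi

639 nmi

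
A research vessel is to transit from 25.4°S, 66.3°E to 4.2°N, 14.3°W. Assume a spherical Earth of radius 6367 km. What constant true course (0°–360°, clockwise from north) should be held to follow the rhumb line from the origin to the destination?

Δψ = ln[tan(π/4+φ₂/2)/tan(π/4+φ₁/2)] = +0.5320
Δλ = -1.4067 rad (taken the short way round)
course = atan2(Δλ, Δψ) = 290.71°

290.7°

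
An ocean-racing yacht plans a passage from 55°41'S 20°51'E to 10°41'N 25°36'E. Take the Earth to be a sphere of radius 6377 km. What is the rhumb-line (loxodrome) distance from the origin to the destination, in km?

Rhumb course C = atan2(Δλ, Δψ) with Δψ = ln[tan(π/4+φ₂/2)/tan(π/4+φ₁/2)] = +1.3628, Δλ = +0.0829 → C = 3.48°
d = R·|Δφ| / |cos C| = 6377·1.15832 / 0.99815 = 7400 km

7400 km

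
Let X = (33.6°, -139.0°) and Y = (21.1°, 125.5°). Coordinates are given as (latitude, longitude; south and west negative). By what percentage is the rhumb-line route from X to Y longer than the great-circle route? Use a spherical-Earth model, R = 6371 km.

3.2%

Great circle: σ = 1.4457 rad → d_gc = Rσ = 9210.8 km
Rhumb: Δφ = -0.2182, Δλ = -1.6668, Δψ = -0.2464, q = Δφ/Δψ = 0.8855 → d_rh = R√(Δφ²+q²Δλ²) = 9505.5 km
Excess = (9505.5 − 9210.8) / 9210.8 = 294.7 / 9210.8 = 3.20% ≈ 3.2%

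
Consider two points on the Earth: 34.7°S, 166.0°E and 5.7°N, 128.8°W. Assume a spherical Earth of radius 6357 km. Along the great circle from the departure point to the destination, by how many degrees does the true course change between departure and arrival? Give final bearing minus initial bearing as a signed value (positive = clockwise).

Initial bearing θ₁ = atan2(sin Δλ cos φ₂, cos φ₁ sin φ₂ − sin φ₁ cos φ₂ cos Δλ) = 70.53°
Final bearing θ₂ = (initial bearing from the destination back to the start) + 180° = 51.17°
Δθ = θ₂ − θ₁ = -19.4°

-19.4°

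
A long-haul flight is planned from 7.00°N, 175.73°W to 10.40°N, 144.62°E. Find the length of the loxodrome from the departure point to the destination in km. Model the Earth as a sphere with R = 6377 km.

4378 km

Δψ = ln[tan(π/4+φ₂/2)/tan(π/4+φ₁/2)] = +0.0600;  Δφ = +0.0593 rad,  Δλ = -0.6920 rad
q = Δφ/Δψ = 0.9883
d = R·√(Δφ² + q²Δλ²) = 6377·0.68652 = 4378 km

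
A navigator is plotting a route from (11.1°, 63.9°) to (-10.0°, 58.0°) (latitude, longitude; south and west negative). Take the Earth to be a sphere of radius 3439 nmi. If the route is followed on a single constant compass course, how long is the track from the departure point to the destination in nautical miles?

Δψ = ln[tan(π/4+φ₂/2)/tan(π/4+φ₁/2)] = -0.3704;  Δφ = -0.3683 rad,  Δλ = -0.1030 rad
q = Δφ/Δψ = 0.9943
d = R·√(Δφ² + q²Δλ²) = 3439·0.38223 = 1314 nmi

1314 nmi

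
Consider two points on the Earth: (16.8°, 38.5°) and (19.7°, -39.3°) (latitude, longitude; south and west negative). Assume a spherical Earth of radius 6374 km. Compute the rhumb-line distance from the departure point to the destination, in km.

Δψ = ln[tan(π/4+φ₂/2)/tan(π/4+φ₁/2)] = +0.0533;  Δφ = +0.0506 rad,  Δλ = -1.3579 rad
q = Δφ/Δψ = 0.9496
d = R·√(Δφ² + q²Δλ²) = 6374·1.29039 = 8225 km

8225 km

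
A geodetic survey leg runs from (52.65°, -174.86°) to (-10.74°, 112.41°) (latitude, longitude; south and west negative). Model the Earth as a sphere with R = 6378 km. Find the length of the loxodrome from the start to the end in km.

9964 km

Rhumb course C = atan2(Δλ, Δψ) with Δψ = ln[tan(π/4+φ₂/2)/tan(π/4+φ₁/2)] = -1.2733, Δλ = -1.2694 → C = 224.91°
d = R·|Δφ| / |cos C| = 6378·1.10636 / 0.70819 = 9964 km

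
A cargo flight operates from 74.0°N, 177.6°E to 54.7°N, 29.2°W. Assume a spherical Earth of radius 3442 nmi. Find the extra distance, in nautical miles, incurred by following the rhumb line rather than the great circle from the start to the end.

962 nmi

Great circle: cos σ = sin φ₁ sin φ₂ + cos φ₁ cos φ₂ cos Δλ,  σ = 0.8732 rad → d_gc = 3005.67 nmi
Rhumb line: Δψ = -0.8171, q = Δφ/Δψ = 0.4122, d_rh = R√(Δφ²+q²Δλ²) = 3967.20 nmi
Excess = 3967.20 − 3005.67 = 961.53 ≈ 962 nmi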